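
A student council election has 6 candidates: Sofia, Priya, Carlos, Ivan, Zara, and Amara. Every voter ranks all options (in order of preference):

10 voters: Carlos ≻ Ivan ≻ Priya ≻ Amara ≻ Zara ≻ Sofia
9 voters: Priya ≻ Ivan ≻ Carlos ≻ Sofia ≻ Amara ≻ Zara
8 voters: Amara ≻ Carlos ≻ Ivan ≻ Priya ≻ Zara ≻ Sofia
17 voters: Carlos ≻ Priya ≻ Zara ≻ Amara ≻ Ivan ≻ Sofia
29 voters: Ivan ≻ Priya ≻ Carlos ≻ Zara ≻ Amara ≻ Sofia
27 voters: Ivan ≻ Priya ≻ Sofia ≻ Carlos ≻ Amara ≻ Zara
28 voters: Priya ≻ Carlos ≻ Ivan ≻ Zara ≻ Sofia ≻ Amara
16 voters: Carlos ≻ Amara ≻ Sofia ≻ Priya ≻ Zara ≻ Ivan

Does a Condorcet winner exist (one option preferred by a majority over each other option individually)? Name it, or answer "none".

Checking pairwise contests:
Priya beats Sofia 128–16.
Ivan beats Priya 74–70.
Priya beats Carlos 93–51.
Carlos beats Ivan 79–65.
Priya beats Zara 144–0.
Priya beats Amara 120–24.
Every option loses at least one head-to-head, so there is no Condorcet winner.

none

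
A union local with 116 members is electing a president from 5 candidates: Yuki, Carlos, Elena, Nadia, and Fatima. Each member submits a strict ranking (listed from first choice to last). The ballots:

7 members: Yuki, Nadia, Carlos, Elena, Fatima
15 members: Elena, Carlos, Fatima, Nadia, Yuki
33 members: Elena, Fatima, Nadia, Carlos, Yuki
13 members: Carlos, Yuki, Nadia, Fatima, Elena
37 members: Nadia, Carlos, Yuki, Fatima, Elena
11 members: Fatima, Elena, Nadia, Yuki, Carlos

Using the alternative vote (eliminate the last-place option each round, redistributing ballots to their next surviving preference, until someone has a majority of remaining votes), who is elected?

Elena

Round 1: Yuki 7, Carlos 13, Elena 48, Nadia 37, Fatima 11. Eliminate Yuki.
Round 2: Carlos 13, Elena 48, Nadia 44, Fatima 11. Eliminate Fatima.
Round 3: Carlos 13, Elena 59, Nadia 44. Elena has a majority.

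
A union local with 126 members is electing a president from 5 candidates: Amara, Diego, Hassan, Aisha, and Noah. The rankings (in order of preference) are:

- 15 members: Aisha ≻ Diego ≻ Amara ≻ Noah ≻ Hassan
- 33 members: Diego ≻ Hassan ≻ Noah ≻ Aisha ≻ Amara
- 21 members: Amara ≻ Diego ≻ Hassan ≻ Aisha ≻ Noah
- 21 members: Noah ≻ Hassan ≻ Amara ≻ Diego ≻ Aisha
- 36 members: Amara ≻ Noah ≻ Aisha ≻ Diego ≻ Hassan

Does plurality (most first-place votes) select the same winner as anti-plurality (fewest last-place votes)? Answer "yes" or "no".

no

Plurality — first-place votes: Amara 57, Diego 33, Hassan 0, Aisha 15, Noah 21. Winner: Amara.
Anti-plurality — last-place votes: Amara 33, Diego 0, Hassan 51, Aisha 21, Noah 21. Winner: Diego.
The two methods disagree.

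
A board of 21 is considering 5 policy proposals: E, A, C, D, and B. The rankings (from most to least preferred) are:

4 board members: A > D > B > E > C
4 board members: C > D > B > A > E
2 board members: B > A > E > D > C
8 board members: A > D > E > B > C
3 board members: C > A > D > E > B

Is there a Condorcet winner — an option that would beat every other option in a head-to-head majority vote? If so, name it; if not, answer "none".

A

A vs E: 21–0 for A.
A vs C: 14–7 for A.
A vs D: 17–4 for A.
A vs B: 15–6 for A.
A beats every other option head-to-head.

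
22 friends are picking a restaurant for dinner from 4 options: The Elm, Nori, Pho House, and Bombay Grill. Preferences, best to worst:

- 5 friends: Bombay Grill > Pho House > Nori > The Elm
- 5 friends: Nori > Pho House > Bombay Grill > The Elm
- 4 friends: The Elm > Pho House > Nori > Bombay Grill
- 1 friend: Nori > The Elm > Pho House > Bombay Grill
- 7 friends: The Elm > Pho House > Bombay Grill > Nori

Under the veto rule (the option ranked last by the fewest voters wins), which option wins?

Pho House

Last-place votes: The Elm 10, Nori 7, Pho House 0, Bombay Grill 5.
Pho House is ranked last by the fewest voters, so Pho House wins.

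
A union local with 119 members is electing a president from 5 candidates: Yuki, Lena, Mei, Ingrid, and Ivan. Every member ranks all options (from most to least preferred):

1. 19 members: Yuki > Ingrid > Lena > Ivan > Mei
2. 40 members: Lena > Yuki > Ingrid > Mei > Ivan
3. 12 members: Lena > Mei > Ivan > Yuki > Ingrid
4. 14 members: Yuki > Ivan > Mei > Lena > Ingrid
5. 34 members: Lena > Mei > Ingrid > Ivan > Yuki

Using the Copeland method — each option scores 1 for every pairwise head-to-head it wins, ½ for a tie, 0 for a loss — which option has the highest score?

Lena

Yuki: beats Mei, Ingrid, and Ivan; loses to Lena → score 3.
Lena: beats Yuki, Mei, Ingrid, and Ivan → score 4.
Mei: beats Ingrid and Ivan; loses to Yuki and Lena → score 2.
Ingrid: beats Ivan; loses to Yuki, Lena, and Mei → score 1.
Ivan: loses to Yuki, Lena, Mei, and Ingrid → score 0.
Lena has the best pairwise record.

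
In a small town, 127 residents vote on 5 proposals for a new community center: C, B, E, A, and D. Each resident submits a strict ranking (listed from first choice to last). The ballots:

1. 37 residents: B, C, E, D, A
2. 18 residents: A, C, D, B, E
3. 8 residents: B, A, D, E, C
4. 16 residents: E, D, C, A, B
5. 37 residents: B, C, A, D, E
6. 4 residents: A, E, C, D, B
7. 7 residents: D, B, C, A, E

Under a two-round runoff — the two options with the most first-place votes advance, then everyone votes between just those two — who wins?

B

Round 1 first-place votes: C 0, B 82, E 16, A 22, D 7.
B and A advance.
Runoff: B is preferred to A by 89 voters; A by 38.
B wins the runoff.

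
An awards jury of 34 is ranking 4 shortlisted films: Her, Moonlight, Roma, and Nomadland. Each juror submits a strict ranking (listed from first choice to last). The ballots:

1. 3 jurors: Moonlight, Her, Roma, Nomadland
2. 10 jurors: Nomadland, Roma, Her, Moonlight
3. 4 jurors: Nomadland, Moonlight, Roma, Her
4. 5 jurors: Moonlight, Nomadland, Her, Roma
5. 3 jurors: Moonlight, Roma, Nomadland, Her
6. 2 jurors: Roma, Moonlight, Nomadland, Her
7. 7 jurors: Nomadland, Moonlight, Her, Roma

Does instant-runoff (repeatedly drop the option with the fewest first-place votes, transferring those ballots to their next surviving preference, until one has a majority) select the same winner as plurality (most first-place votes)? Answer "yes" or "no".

Instant-runoff — R1 Her 0, Moonlight 11, Roma 2, Nomadland 21 (Nomadland winner). Winner: Nomadland.
Plurality — first-place votes: Her 0, Moonlight 11, Roma 2, Nomadland 21. Winner: Nomadland.
The two methods agree.

yes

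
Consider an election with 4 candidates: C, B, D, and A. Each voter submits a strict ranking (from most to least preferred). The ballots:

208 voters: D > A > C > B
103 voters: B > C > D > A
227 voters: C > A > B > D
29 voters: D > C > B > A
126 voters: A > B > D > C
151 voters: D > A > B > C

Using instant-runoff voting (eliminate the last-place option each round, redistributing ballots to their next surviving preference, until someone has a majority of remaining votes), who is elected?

Round 1: C 227, B 103, D 388, A 126. Eliminate B.
Round 2: C 330, D 388, A 126. Eliminate A.
Round 3: C 330, D 514. D has a majority.

D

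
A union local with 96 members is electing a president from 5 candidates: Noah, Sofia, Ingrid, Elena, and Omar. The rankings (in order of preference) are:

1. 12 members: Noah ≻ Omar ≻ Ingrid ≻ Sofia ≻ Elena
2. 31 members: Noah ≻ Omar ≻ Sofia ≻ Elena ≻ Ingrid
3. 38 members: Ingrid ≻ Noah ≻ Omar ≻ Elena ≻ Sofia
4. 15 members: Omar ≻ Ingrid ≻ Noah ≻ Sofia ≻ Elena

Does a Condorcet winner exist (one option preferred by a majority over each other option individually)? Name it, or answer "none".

Checking pairwise contests:
Ingrid beats Noah 53–43.
Noah beats Sofia 96–0.
Omar beats Ingrid 58–38.
Noah beats Elena 96–0.
Noah beats Omar 81–15.
Every option loses at least one head-to-head, so there is no Condorcet winner.

none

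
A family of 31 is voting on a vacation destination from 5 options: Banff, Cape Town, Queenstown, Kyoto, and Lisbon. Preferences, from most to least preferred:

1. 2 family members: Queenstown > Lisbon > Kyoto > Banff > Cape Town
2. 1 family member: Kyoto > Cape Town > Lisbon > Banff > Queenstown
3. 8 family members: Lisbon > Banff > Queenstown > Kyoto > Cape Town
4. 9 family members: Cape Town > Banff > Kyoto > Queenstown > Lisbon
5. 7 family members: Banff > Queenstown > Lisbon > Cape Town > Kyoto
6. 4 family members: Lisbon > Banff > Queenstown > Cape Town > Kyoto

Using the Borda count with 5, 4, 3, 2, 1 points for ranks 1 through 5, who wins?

Banff

Banff: 2·2 + 1·2 + 8·4 + 9·4 + 7·5 + 4·4 = 125
Cape Town: 2·1 + 1·4 + 8·1 + 9·5 + 7·2 + 4·2 = 81
Queenstown: 2·5 + 1·1 + 8·3 + 9·2 + 7·4 + 4·3 = 93
Kyoto: 2·3 + 1·5 + 8·2 + 9·3 + 7·1 + 4·1 = 65
Lisbon: 2·4 + 1·3 + 8·5 + 9·1 + 7·3 + 4·5 = 101
Banff has the highest Borda score (125).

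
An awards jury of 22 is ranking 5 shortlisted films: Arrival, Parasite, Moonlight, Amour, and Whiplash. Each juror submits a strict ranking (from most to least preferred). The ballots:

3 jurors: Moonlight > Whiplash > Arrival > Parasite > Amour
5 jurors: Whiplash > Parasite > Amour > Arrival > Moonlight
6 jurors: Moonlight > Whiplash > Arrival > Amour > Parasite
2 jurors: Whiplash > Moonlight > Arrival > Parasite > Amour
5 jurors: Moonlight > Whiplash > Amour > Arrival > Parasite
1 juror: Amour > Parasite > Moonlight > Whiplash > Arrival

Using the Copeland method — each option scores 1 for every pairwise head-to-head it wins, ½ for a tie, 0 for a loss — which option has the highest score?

Arrival: beats Parasite; ties Amour; loses to Moonlight and Whiplash → score 1.5.
Parasite: loses to Arrival, Moonlight, Amour, and Whiplash → score 0.
Moonlight: beats Arrival, Parasite, Amour, and Whiplash → score 4.
Amour: beats Parasite; ties Arrival; loses to Moonlight and Whiplash → score 1.5.
Whiplash: beats Arrival, Parasite, and Amour; loses to Moonlight → score 3.
Moonlight has the best pairwise record.

Moonlight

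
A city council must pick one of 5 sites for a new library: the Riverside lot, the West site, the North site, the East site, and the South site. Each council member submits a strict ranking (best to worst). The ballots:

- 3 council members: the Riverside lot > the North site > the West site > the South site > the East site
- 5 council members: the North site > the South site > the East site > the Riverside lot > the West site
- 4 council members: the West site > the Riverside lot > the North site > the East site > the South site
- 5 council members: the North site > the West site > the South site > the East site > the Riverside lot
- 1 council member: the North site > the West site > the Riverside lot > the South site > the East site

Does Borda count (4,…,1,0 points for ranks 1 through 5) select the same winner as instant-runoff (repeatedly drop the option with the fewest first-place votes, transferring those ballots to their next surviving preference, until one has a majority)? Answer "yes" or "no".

Borda — scores: the Riverside lot 31, the West site 40, the North site 61, the East site 19, the South site 29. Winner: the North site.
Instant-runoff — R1 the Riverside lot 3, the West site 4, the North site 11, the East site 0, the South site 0 (the North site winner). Winner: the North site.
The two methods agree.

yes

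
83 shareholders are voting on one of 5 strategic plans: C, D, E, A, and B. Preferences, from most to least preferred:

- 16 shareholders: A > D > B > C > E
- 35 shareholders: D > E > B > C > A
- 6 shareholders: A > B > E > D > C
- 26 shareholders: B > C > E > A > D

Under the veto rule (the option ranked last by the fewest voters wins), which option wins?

Last-place votes: C 6, D 26, E 16, A 35, B 0.
B is ranked last by the fewest voters, so B wins.

B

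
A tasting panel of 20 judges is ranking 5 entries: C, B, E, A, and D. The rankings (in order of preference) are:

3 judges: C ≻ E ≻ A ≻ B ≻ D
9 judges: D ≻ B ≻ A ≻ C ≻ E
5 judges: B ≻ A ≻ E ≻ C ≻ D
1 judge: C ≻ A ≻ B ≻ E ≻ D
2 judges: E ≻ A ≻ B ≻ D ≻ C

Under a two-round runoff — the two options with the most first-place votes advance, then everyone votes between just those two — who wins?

B

Round 1 first-place votes: C 4, B 5, E 2, A 0, D 9.
D and B advance.
Runoff: D is preferred to B by 9 voters; B by 11.
B wins the runoff.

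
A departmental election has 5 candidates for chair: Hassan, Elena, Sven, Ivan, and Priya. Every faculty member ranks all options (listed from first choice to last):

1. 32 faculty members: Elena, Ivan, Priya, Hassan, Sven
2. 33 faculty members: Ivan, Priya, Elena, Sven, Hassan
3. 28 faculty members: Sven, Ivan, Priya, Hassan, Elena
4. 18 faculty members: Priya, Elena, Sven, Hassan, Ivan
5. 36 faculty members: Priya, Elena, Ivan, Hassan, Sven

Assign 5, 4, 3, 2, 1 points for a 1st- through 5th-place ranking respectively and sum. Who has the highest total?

Priya

Hassan: 32·2 + 33·1 + 28·2 + 18·2 + 36·2 = 261
Elena: 32·5 + 33·3 + 28·1 + 18·4 + 36·4 = 503
Sven: 32·1 + 33·2 + 28·5 + 18·3 + 36·1 = 328
Ivan: 32·4 + 33·5 + 28·4 + 18·1 + 36·3 = 531
Priya: 32·3 + 33·4 + 28·3 + 18·5 + 36·5 = 582
Priya has the highest Borda score (582).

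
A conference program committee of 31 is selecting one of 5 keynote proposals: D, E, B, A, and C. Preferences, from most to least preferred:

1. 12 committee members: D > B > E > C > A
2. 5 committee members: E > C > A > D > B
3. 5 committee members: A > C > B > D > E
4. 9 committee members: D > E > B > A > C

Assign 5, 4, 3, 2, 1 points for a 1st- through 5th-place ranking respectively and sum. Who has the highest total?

D

D: 12·5 + 5·2 + 5·2 + 9·5 = 125
E: 12·3 + 5·5 + 5·1 + 9·4 = 102
B: 12·4 + 5·1 + 5·3 + 9·3 = 95
A: 12·1 + 5·3 + 5·5 + 9·2 = 70
C: 12·2 + 5·4 + 5·4 + 9·1 = 73
D has the highest Borda score (125).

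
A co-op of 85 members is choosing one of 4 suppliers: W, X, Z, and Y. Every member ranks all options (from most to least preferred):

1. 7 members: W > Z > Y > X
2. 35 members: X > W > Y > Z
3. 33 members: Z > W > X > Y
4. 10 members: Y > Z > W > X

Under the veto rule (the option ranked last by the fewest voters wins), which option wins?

Last-place votes: W 0, X 17, Z 35, Y 33.
W is ranked last by the fewest voters, so W wins.

W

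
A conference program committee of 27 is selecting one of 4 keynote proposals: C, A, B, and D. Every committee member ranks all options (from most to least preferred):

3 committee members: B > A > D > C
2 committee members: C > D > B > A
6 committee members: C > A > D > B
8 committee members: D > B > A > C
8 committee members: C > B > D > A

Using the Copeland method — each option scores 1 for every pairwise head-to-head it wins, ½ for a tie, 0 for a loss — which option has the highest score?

C

C: beats A, B, and D → score 3.
A: loses to C, B, and D → score 0.
B: beats A; loses to C and D → score 1.
D: beats A and B; loses to C → score 2.
C has the best pairwise record.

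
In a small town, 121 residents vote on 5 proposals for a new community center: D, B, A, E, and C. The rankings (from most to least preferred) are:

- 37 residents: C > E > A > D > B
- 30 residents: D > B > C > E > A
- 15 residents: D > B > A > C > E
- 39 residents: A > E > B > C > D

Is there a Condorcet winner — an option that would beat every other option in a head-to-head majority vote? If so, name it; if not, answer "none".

Checking pairwise contests:
A beats D 76–45.
D beats B 82–39.
E beats A 67–54.
C beats E 82–39.
B beats C 84–37.
Every option loses at least one head-to-head, so there is no Condorcet winner.

none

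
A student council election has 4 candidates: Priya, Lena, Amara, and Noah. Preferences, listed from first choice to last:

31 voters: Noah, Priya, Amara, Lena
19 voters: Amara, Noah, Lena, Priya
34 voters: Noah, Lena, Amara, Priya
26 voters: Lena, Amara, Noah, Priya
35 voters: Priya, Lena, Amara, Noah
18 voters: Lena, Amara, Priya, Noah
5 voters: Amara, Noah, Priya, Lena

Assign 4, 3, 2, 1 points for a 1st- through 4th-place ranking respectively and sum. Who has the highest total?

Lena

Priya: 31·3 + 19·1 + 34·1 + 26·1 + 35·4 + 18·2 + 5·2 = 358
Lena: 31·1 + 19·2 + 34·3 + 26·4 + 35·3 + 18·4 + 5·1 = 457
Amara: 31·2 + 19·4 + 34·2 + 26·3 + 35·2 + 18·3 + 5·4 = 428
Noah: 31·4 + 19·3 + 34·4 + 26·2 + 35·1 + 18·1 + 5·3 = 437
Lena has the highest Borda score (457).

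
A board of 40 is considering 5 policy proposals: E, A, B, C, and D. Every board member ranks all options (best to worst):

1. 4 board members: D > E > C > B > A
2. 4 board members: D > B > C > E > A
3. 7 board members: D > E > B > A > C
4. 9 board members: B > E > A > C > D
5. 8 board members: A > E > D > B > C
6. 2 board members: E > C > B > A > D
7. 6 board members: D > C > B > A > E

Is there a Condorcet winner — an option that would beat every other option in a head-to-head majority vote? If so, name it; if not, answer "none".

D

D vs E: 21–19 for D.
D vs A: 21–19 for D.
D vs B: 29–11 for D.
D vs C: 29–11 for D.
D beats every other option head-to-head.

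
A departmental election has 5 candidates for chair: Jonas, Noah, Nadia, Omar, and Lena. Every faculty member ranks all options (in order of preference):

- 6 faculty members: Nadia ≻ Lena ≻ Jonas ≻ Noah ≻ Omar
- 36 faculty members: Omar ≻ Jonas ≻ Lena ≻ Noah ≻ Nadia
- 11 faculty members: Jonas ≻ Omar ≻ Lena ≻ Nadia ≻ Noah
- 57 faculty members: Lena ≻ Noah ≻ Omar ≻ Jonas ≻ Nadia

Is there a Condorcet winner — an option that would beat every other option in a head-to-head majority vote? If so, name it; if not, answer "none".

Lena vs Jonas: 63–47 for Lena.
Lena vs Noah: 110–0 for Lena.
Lena vs Nadia: 104–6 for Lena.
Lena vs Omar: 63–47 for Lena.
Lena beats every other option head-to-head.

Lena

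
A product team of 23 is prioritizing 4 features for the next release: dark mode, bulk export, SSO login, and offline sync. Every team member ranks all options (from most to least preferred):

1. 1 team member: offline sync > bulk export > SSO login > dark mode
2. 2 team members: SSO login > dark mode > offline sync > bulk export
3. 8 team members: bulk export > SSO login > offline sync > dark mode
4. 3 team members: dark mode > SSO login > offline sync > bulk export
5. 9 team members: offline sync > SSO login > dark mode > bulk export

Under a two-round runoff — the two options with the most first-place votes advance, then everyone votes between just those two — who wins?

Round 1 first-place votes: dark mode 3, bulk export 8, SSO login 2, offline sync 10.
offline sync and bulk export advance.
Runoff: offline sync is preferred to bulk export by 15 voters; bulk export by 8.
offline sync wins the runoff.

offline sync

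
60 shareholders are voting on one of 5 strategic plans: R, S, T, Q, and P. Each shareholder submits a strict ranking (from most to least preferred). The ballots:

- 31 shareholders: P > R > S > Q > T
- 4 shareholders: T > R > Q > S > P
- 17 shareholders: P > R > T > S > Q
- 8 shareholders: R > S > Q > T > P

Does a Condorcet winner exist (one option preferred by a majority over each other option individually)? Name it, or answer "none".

P

P vs R: 48–12 for P.
P vs S: 48–12 for P.
P vs T: 48–12 for P.
P vs Q: 48–12 for P.
P beats every other option head-to-head.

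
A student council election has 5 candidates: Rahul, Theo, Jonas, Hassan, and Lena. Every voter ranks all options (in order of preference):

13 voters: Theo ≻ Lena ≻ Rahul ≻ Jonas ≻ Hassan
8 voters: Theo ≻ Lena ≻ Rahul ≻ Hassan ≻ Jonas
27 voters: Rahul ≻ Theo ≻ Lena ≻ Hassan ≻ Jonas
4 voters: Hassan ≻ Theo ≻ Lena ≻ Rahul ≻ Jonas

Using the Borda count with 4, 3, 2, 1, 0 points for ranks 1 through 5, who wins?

Rahul: 13·2 + 8·2 + 27·4 + 4·1 = 154
Theo: 13·4 + 8·4 + 27·3 + 4·3 = 177
Jonas: 13·1 + 8·0 + 27·0 + 4·0 = 13
Hassan: 13·0 + 8·1 + 27·1 + 4·4 = 51
Lena: 13·3 + 8·3 + 27·2 + 4·2 = 125
Theo has the highest Borda score (177).

Theo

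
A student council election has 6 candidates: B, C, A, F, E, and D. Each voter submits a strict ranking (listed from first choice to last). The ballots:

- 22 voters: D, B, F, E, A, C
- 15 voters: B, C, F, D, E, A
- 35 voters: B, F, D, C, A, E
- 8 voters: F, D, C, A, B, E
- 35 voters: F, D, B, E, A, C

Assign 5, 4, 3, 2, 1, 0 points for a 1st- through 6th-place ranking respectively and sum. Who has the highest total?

F

B: 22·4 + 15·5 + 35·5 + 8·1 + 35·3 = 451
C: 22·0 + 15·4 + 35·2 + 8·3 + 35·0 = 154
A: 22·1 + 15·0 + 35·1 + 8·2 + 35·1 = 108
F: 22·3 + 15·3 + 35·4 + 8·5 + 35·5 = 466
E: 22·2 + 15·1 + 35·0 + 8·0 + 35·2 = 129
D: 22·5 + 15·2 + 35·3 + 8·4 + 35·4 = 417
F has the highest Borda score (466).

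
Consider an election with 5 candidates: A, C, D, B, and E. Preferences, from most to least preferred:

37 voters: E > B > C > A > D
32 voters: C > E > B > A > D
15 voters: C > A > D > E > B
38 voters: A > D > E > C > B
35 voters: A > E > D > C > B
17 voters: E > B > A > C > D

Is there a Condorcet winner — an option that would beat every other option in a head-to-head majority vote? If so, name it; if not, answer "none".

A vs C: 90–84 for A.
A vs D: 174–0 for A.
A vs B: 88–86 for A.
A vs E: 88–86 for A.
A beats every other option head-to-head.

A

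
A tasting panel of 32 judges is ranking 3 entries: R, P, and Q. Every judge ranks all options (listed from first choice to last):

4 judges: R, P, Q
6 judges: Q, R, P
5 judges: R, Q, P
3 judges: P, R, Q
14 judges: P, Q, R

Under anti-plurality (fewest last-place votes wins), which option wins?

Last-place votes: R 14, P 11, Q 7.
Q is ranked last by the fewest voters, so Q wins.

Q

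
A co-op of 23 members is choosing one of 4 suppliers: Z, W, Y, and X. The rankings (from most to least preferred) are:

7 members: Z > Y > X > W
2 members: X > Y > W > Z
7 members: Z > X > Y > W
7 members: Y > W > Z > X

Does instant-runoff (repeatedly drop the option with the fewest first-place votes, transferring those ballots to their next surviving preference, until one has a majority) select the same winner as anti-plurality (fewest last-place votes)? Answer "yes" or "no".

Instant-runoff — R1 Z 14, W 0, Y 7, X 2 (Z winner). Winner: Z.
Anti-plurality — last-place votes: Z 2, W 14, Y 0, X 7. Winner: Y.
The two methods disagree.

no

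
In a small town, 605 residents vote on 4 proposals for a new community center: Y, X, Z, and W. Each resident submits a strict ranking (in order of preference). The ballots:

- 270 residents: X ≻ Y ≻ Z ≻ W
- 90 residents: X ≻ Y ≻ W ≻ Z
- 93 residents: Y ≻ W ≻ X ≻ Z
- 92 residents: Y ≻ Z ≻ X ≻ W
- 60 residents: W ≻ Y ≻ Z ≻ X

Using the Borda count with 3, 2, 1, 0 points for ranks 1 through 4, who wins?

Y

Y: 270·2 + 90·2 + 93·3 + 92·3 + 60·2 = 1395
X: 270·3 + 90·3 + 93·1 + 92·1 + 60·0 = 1265
Z: 270·1 + 90·0 + 93·0 + 92·2 + 60·1 = 514
W: 270·0 + 90·1 + 93·2 + 92·0 + 60·3 = 456
Y has the highest Borda score (1395).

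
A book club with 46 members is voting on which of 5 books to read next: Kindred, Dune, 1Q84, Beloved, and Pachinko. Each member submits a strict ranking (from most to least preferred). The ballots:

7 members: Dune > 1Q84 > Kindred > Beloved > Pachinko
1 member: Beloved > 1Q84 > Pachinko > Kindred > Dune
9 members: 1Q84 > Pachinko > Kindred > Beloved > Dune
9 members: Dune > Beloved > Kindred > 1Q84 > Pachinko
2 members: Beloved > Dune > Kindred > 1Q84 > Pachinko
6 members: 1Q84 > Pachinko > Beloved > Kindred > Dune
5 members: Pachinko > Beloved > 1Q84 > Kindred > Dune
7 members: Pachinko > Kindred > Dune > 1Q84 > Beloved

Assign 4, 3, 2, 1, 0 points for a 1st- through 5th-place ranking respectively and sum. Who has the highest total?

1Q84

Kindred: 7·2 + 1·1 + 9·2 + 9·2 + 2·2 + 6·1 + 5·1 + 7·3 = 87
Dune: 7·4 + 1·0 + 9·0 + 9·4 + 2·3 + 6·0 + 5·0 + 7·2 = 84
1Q84: 7·3 + 1·3 + 9·4 + 9·1 + 2·1 + 6·4 + 5·2 + 7·1 = 112
Beloved: 7·1 + 1·4 + 9·1 + 9·3 + 2·4 + 6·2 + 5·3 + 7·0 = 82
Pachinko: 7·0 + 1·2 + 9·3 + 9·0 + 2·0 + 6·3 + 5·4 + 7·4 = 95
1Q84 has the highest Borda score (112).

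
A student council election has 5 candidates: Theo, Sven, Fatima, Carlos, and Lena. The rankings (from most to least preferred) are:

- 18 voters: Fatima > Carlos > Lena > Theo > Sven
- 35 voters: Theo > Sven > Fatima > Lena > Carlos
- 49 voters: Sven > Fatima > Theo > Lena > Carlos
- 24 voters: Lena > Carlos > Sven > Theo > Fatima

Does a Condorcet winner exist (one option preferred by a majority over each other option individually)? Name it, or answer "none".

Sven vs Theo: 73–53 for Sven.
Sven vs Fatima: 108–18 for Sven.
Sven vs Carlos: 84–42 for Sven.
Sven vs Lena: 84–42 for Sven.
Sven beats every other option head-to-head.

Sven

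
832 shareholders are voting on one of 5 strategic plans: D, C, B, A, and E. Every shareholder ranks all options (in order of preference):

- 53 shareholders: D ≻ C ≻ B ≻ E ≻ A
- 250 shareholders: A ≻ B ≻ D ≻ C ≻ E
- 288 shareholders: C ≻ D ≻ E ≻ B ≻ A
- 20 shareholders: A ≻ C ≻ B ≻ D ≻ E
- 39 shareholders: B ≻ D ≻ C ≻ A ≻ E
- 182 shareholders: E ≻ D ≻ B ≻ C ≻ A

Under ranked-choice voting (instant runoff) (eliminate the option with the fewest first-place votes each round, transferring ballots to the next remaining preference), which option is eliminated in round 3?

Round 1: D 53, C 288, B 39, A 270, E 182. Eliminate B.
Round 2: D 92, C 288, A 270, E 182. Eliminate D.
Round 3: C 380, A 270, E 182. Eliminate E.

E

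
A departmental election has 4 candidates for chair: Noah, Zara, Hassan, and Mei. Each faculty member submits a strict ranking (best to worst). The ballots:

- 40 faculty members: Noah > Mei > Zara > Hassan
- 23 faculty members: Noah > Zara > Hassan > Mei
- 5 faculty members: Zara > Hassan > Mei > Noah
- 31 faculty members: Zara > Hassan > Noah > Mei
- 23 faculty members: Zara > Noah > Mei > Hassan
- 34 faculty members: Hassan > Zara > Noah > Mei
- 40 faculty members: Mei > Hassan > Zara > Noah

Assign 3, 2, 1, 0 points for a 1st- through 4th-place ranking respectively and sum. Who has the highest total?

Zara

Noah: 40·3 + 23·3 + 5·0 + 31·1 + 23·2 + 34·1 + 40·0 = 300
Zara: 40·1 + 23·2 + 5·3 + 31·3 + 23·3 + 34·2 + 40·1 = 371
Hassan: 40·0 + 23·1 + 5·2 + 31·2 + 23·0 + 34·3 + 40·2 = 277
Mei: 40·2 + 23·0 + 5·1 + 31·0 + 23·1 + 34·0 + 40·3 = 228
Zara has the highest Borda score (371).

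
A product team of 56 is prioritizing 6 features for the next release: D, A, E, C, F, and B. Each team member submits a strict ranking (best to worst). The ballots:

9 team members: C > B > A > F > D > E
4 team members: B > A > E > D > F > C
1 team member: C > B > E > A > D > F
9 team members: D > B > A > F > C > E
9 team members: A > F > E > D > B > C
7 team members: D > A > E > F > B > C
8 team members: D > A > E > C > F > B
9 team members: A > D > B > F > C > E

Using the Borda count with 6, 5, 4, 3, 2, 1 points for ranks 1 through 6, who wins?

A

D: 9·2 + 4·3 + 1·2 + 9·6 + 9·3 + 7·6 + 8·6 + 9·5 = 248
A: 9·4 + 4·5 + 1·3 + 9·4 + 9·6 + 7·5 + 8·5 + 9·6 = 278
E: 9·1 + 4·4 + 1·4 + 9·1 + 9·4 + 7·4 + 8·4 + 9·1 = 143
C: 9·6 + 4·1 + 1·6 + 9·2 + 9·1 + 7·1 + 8·3 + 9·2 = 140
F: 9·3 + 4·2 + 1·1 + 9·3 + 9·5 + 7·3 + 8·2 + 9·3 = 172
B: 9·5 + 4·6 + 1·5 + 9·5 + 9·2 + 7·2 + 8·1 + 9·4 = 195
A has the highest Borda score (278).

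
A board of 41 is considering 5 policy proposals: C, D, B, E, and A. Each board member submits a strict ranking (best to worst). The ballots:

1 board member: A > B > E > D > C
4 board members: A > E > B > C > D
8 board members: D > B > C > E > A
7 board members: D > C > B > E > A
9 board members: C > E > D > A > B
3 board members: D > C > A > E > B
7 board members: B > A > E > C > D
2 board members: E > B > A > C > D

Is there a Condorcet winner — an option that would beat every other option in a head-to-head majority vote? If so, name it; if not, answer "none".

Checking pairwise contests:
B beats C 22–19.
C beats D 22–19.
D beats B 27–14.
C beats E 27–14.
C beats A 27–14.
Every option loses at least one head-to-head, so there is no Condorcet winner.

none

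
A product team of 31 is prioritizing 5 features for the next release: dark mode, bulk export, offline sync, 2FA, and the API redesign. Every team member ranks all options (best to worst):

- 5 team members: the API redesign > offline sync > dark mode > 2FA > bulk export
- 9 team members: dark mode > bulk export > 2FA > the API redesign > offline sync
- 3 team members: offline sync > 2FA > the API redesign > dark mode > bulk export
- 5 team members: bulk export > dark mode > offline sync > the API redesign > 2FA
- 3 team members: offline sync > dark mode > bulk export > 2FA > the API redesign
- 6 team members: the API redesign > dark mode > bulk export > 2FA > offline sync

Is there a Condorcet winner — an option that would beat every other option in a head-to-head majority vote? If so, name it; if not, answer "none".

dark mode vs bulk export: 26–5 for dark mode.
dark mode vs offline sync: 20–11 for dark mode.
dark mode vs 2FA: 28–3 for dark mode.
dark mode vs the API redesign: 17–14 for dark mode.
dark mode beats every other option head-to-head.

dark mode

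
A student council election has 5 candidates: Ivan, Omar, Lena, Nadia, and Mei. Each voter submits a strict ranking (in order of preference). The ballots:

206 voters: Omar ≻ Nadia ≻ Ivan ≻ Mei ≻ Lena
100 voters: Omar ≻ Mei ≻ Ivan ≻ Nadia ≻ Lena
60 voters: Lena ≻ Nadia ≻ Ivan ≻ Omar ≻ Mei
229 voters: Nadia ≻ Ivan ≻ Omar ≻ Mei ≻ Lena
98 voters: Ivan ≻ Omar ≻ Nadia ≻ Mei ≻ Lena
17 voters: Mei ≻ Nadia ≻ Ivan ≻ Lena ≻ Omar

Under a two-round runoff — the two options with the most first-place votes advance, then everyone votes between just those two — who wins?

Round 1 first-place votes: Ivan 98, Omar 306, Lena 60, Nadia 229, Mei 17.
Omar and Nadia advance.
Runoff: Omar is preferred to Nadia by 404 voters; Nadia by 306.
Omar wins the runoff.

Omar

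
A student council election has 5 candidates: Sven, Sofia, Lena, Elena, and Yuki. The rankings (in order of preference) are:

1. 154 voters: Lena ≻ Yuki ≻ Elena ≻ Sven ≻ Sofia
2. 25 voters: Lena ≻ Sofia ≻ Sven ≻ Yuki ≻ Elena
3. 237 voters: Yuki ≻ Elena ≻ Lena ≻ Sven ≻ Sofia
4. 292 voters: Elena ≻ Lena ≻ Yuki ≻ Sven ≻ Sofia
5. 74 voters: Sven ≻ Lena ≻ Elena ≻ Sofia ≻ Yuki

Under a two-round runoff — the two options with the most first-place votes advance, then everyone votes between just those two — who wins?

Round 1 first-place votes: Sven 74, Sofia 0, Lena 179, Elena 292, Yuki 237.
Elena and Yuki advance.
Runoff: Elena is preferred to Yuki by 366 voters; Yuki by 416.
Yuki wins the runoff.

Yuki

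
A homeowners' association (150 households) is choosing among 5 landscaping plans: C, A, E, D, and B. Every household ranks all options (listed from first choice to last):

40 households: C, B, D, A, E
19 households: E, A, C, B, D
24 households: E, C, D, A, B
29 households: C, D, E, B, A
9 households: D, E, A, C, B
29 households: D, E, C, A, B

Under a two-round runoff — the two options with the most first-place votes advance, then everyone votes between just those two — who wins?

E

Round 1 first-place votes: C 69, A 0, E 43, D 38, B 0.
C and E advance.
Runoff: C is preferred to E by 69 voters; E by 81.
E wins the runoff.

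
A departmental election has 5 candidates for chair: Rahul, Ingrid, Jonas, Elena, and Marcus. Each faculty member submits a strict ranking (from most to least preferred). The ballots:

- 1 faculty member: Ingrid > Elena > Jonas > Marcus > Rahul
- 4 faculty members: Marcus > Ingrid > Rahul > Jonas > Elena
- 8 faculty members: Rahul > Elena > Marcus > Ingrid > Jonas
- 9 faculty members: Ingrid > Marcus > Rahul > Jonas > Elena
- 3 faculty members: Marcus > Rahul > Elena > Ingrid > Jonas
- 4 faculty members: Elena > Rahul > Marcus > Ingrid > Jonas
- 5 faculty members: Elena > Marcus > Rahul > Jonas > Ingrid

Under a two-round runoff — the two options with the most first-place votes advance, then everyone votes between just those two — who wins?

Round 1 first-place votes: Rahul 8, Ingrid 10, Jonas 0, Elena 9, Marcus 7.
Ingrid and Elena advance.
Runoff: Ingrid is preferred to Elena by 14 voters; Elena by 20.
Elena wins the runoff.

Elena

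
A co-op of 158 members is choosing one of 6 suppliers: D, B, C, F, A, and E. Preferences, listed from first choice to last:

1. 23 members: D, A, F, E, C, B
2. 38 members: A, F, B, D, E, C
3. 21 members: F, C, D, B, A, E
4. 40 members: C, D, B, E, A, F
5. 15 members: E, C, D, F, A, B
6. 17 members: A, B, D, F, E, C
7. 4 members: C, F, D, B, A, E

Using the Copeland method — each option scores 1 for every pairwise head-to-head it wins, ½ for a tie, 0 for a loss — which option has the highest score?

D: beats B, F, A, and E; loses to C → score 4.
B: beats E; loses to D, C, F, and A → score 1.
C: beats D, B, and A; loses to F and E → score 3.
F: beats B, C, and E; loses to D and A → score 3.
A: beats B, F, and E; loses to D and C → score 3.
E: beats C; loses to D, B, F, and A → score 1.
D has the best pairwise record.

D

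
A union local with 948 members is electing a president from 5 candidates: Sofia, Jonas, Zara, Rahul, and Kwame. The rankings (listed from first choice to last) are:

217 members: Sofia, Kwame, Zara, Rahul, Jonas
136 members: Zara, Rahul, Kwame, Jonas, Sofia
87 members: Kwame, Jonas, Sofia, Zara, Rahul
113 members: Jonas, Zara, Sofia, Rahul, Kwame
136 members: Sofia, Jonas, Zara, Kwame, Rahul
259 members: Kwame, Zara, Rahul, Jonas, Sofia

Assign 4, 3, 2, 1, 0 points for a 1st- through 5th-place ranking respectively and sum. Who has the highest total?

Zara

Sofia: 217·4 + 136·0 + 87·2 + 113·2 + 136·4 + 259·0 = 1812
Jonas: 217·0 + 136·1 + 87·3 + 113·4 + 136·3 + 259·1 = 1516
Zara: 217·2 + 136·4 + 87·1 + 113·3 + 136·2 + 259·3 = 2453
Rahul: 217·1 + 136·3 + 87·0 + 113·1 + 136·0 + 259·2 = 1256
Kwame: 217·3 + 136·2 + 87·4 + 113·0 + 136·1 + 259·4 = 2443
Zara has the highest Borda score (2453).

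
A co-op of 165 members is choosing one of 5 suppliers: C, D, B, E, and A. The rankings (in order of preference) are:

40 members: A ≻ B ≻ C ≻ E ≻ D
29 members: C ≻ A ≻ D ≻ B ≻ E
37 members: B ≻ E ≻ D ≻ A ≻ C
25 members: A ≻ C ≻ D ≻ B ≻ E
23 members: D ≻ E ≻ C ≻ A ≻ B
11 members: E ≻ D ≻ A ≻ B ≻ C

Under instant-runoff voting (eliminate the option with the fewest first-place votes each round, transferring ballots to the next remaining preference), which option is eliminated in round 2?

Round 1: C 29, D 23, B 37, E 11, A 65. Eliminate E.
Round 2: C 29, D 34, B 37, A 65. Eliminate C.

C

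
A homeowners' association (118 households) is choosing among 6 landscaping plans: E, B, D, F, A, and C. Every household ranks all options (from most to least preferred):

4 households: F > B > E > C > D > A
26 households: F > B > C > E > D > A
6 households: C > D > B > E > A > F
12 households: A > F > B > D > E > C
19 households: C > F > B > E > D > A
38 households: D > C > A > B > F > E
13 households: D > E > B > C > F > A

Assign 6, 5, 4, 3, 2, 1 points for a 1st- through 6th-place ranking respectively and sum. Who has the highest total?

E: 4·4 + 26·3 + 6·3 + 12·2 + 19·3 + 38·1 + 13·5 = 296
B: 4·5 + 26·5 + 6·4 + 12·4 + 19·4 + 38·3 + 13·4 = 464
D: 4·2 + 26·2 + 6·5 + 12·3 + 19·2 + 38·6 + 13·6 = 470
F: 4·6 + 26·6 + 6·1 + 12·5 + 19·5 + 38·2 + 13·2 = 443
A: 4·1 + 26·1 + 6·2 + 12·6 + 19·1 + 38·4 + 13·1 = 298
C: 4·3 + 26·4 + 6·6 + 12·1 + 19·6 + 38·5 + 13·3 = 507
C has the highest Borda score (507).

C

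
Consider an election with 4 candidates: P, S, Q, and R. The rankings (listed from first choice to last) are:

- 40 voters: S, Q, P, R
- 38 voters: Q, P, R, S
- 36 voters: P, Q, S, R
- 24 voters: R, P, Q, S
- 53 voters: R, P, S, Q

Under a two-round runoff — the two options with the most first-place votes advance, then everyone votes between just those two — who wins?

R

Round 1 first-place votes: P 36, S 40, Q 38, R 77.
R and S advance.
Runoff: R is preferred to S by 115 voters; S by 76.
R wins the runoff.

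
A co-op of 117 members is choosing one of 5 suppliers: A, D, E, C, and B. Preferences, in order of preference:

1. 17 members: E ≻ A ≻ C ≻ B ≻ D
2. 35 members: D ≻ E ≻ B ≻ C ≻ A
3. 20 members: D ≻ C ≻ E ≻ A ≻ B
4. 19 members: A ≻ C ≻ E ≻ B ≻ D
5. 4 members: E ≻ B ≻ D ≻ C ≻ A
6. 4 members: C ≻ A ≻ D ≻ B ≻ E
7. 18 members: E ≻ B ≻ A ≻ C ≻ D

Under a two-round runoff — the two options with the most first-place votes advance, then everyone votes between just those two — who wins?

D

Round 1 first-place votes: A 19, D 55, E 39, C 4, B 0.
D and E advance.
Runoff: D is preferred to E by 59 voters; E by 58.
D wins the runoff.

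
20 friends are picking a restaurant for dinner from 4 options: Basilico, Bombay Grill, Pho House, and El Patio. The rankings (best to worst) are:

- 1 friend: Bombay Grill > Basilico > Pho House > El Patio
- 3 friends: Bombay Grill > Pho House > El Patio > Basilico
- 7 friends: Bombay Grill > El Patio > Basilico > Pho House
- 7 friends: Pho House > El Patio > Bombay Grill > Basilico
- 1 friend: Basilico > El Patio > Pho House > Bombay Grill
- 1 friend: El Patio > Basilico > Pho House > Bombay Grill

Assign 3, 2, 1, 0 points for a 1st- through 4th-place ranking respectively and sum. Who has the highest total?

Basilico: 1·2 + 3·0 + 7·1 + 7·0 + 1·3 + 1·2 = 14
Bombay Grill: 1·3 + 3·3 + 7·3 + 7·1 + 1·0 + 1·0 = 40
Pho House: 1·1 + 3·2 + 7·0 + 7·3 + 1·1 + 1·1 = 30
El Patio: 1·0 + 3·1 + 7·2 + 7·2 + 1·2 + 1·3 = 36
Bombay Grill has the highest Borda score (40).

Bombay Grill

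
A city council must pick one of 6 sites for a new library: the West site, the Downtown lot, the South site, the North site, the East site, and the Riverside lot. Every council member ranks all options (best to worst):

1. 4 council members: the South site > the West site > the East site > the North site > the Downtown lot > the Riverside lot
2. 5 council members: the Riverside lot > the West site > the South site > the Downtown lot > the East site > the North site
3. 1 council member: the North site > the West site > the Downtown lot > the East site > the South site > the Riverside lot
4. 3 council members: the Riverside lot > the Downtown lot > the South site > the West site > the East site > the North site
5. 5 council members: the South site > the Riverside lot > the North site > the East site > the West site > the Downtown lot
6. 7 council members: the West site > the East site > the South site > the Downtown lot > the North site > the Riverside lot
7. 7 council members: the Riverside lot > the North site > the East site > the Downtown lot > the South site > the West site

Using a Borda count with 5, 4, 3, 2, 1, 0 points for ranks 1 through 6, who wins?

the West site: 4·4 + 5·4 + 1·4 + 3·2 + 5·1 + 7·5 + 7·0 = 86
the Downtown lot: 4·1 + 5·2 + 1·3 + 3·4 + 5·0 + 7·2 + 7·2 = 57
the South site: 4·5 + 5·3 + 1·1 + 3·3 + 5·5 + 7·3 + 7·1 = 98
the North site: 4·2 + 5·0 + 1·5 + 3·0 + 5·3 + 7·1 + 7·4 = 63
the East site: 4·3 + 5·1 + 1·2 + 3·1 + 5·2 + 7·4 + 7·3 = 81
the Riverside lot: 4·0 + 5·5 + 1·0 + 3·5 + 5·4 + 7·0 + 7·5 = 95
the South site has the highest Borda score (98).

the South site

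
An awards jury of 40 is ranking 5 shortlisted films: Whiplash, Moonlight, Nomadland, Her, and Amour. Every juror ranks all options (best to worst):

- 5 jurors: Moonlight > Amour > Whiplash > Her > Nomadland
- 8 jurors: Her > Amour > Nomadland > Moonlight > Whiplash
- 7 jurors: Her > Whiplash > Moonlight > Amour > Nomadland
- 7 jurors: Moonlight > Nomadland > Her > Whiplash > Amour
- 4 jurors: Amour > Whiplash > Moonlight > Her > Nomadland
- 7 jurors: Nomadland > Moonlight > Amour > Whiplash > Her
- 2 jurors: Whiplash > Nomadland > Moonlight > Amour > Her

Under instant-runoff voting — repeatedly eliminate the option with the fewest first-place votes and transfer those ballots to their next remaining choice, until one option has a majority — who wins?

Round 1: Whiplash 2, Moonlight 12, Nomadland 7, Her 15, Amour 4. Eliminate Whiplash.
Round 2: Moonlight 12, Nomadland 9, Her 15, Amour 4. Eliminate Amour.
Round 3: Moonlight 16, Nomadland 9, Her 15. Eliminate Nomadland.
Round 4: Moonlight 25, Her 15. Moonlight has a majority.

Moonlight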